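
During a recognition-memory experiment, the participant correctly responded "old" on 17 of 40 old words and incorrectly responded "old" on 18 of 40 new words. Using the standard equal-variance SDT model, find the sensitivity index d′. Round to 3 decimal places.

d′ = -0.063

H = 17/40 = 0.4250
FA = 18/40 = 0.4500
z(H) = z(0.4250) = -0.1891
z(FA) = z(0.4500) = -0.1257
d' = z(H) − z(FA) = -0.1891 − (-0.1257) = -0.0634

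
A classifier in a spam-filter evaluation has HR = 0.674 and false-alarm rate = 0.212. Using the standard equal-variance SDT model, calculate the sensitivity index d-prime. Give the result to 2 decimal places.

d-prime = 1.25

z(H) = z(0.674) = 0.451
z(FA) = z(0.212) = -0.800
d' = z(H) − z(FA) = 0.451 − (-0.800) = 1.251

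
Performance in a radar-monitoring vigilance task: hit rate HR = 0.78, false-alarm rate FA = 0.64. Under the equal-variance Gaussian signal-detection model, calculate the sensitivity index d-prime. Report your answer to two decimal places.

d-prime = 0.41

z(0.78) = 0.7722, z(0.64) = 0.3585
d' = z(H) − z(FA) = 0.7722 − 0.3585 = 0.4137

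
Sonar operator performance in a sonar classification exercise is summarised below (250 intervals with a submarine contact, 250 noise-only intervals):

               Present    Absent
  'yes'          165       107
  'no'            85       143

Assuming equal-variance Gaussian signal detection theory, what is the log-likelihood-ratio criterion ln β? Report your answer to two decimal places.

ln β = -0.07

H = 165/250 = 0.6600
FA = 107/250 = 0.4280
z(H) = z(0.6600) = 0.412
z(FA) = z(0.4280) = -0.181
ln β = −½·[z(H)² − z(FA)²] = −0.5 × (0.170 − 0.033) = -0.0685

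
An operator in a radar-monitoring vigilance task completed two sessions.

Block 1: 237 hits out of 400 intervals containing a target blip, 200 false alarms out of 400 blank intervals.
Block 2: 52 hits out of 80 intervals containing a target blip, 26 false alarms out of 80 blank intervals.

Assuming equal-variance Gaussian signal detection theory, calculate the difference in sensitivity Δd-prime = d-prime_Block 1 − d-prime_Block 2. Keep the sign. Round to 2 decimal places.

Block 1: z(0.5925) = 0.234, z(0.5000) = 0.000, d' = 0.234
Block 2: z(0.6500) = 0.385, z(0.3250) = -0.454, d' = 0.839
Δd' = d'_Block 1 − d'_Block 2 = 0.234 − 0.839 = -0.605
Block 2 has the higher sensitivity.

Δd-prime = -0.61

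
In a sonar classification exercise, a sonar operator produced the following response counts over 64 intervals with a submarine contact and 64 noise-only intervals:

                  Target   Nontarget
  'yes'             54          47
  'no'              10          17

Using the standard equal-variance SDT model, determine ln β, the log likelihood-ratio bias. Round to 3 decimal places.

H = 54/64 = 0.8438
FA = 47/64 = 0.7344
z(H) = 1.0102
z(FA) = 0.6262
ln β = −½·[z(H)² − z(FA)²] = −0.5 × (1.0205 − 0.3921) = -0.3142

ln β = -0.314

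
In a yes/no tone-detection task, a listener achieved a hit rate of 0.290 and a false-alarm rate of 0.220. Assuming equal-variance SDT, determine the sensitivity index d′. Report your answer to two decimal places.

d′ = 0.22

z(0.290) = -0.5534, z(0.220) = -0.7722
d' = z(H) − z(FA) = -0.5534 − (-0.7722) = 0.2188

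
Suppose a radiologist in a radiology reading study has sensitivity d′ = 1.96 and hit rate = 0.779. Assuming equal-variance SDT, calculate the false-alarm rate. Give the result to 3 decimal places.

false-alarm rate = 0.117

z(hit rate) = z(0.779) = 0.7688
z(FA) = z(H) − d' = 0.7688 − 1.96 = -1.1912
false-alarm rate = Φ(-1.1912) = 0.1168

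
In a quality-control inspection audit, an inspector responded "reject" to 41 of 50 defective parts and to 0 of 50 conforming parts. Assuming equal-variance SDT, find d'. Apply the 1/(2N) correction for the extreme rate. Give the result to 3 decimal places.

The false-alarm rate is 0/50 = 0, so apply the 1/(2N) correction: FA → 1/(2·50) = 0.01000.
z(H) = z(0.82000) = 0.9154
z(FA) = z(0.01000) = -2.3263
d' = 0.9154 − (-2.3263) = 3.2417

d' = 3.242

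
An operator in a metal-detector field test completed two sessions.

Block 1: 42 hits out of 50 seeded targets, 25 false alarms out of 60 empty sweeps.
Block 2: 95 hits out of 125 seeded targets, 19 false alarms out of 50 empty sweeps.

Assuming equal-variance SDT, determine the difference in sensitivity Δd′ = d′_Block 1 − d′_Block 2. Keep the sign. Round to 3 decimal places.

Block 1: z(0.8400) = 0.9945, z(0.4167) = -0.2103, d' = 1.2048
Block 2: z(0.7600) = 0.7063, z(0.3800) = -0.3055, d' = 1.0118
Δd' = d'_Block 1 − d'_Block 2 = 1.2048 − 1.0118 = 0.1930
Block 1 has the higher sensitivity.

Δd′ = 0.193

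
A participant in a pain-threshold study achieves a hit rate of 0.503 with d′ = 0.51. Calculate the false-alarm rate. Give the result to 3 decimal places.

z(hit rate) = z(0.503) = 0.0075
z(FA) = z(H) − d' = 0.0075 − 0.51 = -0.5025
false-alarm rate = Φ(-0.5025) = 0.3077

false-alarm rate = 0.308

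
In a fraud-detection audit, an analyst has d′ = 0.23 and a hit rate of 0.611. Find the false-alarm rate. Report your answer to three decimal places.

false-alarm rate = 0.521

z(hit rate) = z(0.611) = 0.2819
z(FA) = z(H) − d' = 0.2819 − 0.23 = 0.0519
false-alarm rate = Φ(0.0519) = 0.5207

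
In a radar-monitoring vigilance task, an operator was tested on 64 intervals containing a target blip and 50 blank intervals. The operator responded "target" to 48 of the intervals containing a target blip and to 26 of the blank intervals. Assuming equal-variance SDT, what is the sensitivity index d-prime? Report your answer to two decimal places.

H = 48/64 = 0.7500
FA = 26/50 = 0.5200
z(0.7500) = 0.6745, z(0.5200) = 0.0502
d' = z(H) − z(FA) = 0.6745 − 0.0502 = 0.6243

d-prime = 0.62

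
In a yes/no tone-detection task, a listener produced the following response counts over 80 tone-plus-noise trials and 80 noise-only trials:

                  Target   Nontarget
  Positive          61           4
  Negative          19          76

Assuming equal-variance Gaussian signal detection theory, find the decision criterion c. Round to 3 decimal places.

H = 61/80 = 0.7625
FA = 4/80 = 0.0500
Φ⁻¹(H) = Φ⁻¹(0.7625) = 0.7144
Φ⁻¹(FA) = Φ⁻¹(0.0500) = -1.6449
c = −½·[z(H) + z(FA)] = −0.5 × (0.7144 + (-1.6449)) = 0.46525

c = 0.465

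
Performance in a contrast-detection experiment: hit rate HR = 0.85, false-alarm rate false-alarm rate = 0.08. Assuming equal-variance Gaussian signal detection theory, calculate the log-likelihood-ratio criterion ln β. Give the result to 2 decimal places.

ln β = 0.45

Φ⁻¹(H) = 1.036
Φ⁻¹(FA) = -1.405
ln β = −½·[z(H)² − z(FA)²] = −0.5 × (1.073 − 1.974) = 0.4505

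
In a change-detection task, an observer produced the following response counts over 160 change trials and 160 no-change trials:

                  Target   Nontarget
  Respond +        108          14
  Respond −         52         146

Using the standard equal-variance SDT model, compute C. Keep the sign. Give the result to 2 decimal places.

H = 108/160 = 0.6750
FA = 14/160 = 0.0875
z(H) = 0.4538
z(FA) = -1.3563
c = −½·[z(H) + z(FA)] = −0.5 × (0.4538 + (-1.3563)) = 0.45125
c > 0: the observer has a conservative response bias.

C = 0.45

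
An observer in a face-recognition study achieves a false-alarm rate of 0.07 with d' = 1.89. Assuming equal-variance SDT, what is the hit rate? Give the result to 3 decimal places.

hit rate = 0.661

z(false-alarm rate) = z(0.07) = -1.4758
z(H) = z(FA) + d' = -1.4758 + 1.89 = 0.4142
hit rate = Φ(0.4142) = 0.6606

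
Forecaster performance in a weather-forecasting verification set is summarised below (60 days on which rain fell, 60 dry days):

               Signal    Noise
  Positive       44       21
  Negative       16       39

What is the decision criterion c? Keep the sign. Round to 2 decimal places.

c = -0.12

H = 44/60 = 0.7333
FA = 21/60 = 0.3500
z(H) = 0.6228
z(FA) = -0.3853
c = −½·[z(H) + z(FA)] = −0.5 × (0.6228 + (-0.3853)) = -0.11875
c < 0: the forecaster has a liberal response bias.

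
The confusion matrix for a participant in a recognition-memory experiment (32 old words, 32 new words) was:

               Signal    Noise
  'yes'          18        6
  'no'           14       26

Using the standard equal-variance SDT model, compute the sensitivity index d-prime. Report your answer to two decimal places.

H = 18/32 = 0.5625
FA = 6/32 = 0.1875
Φ⁻¹(H) = Φ⁻¹(0.5625) = 0.1573
Φ⁻¹(FA) = Φ⁻¹(0.1875) = -0.8871
d' = z(H) − z(FA) = 0.1573 − (-0.8871) = 1.0444

d-prime = 1.04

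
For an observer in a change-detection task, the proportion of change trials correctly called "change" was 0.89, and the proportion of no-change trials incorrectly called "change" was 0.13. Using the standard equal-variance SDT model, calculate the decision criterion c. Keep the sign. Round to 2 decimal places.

z(0.89) = 1.2265, z(0.13) = -1.1264
c = −½·[z(H) + z(FA)] = −0.5 × (1.2265 + (-1.1264)) = -0.05005
c < 0: the observer has a liberal response bias.

c = -0.05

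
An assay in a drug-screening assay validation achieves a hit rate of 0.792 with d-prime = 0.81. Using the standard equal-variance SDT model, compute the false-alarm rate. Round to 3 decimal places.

false-alarm rate = 0.501

z(hit rate) = z(0.792) = 0.8134
z(FA) = z(H) − d' = 0.8134 − 0.81 = 0.0034
false-alarm rate = Φ(0.0034) = 0.5014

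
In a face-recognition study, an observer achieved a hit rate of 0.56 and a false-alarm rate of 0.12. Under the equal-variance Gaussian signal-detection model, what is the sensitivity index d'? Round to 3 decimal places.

Φ⁻¹(H) = Φ⁻¹(0.56) = 0.1510
Φ⁻¹(FA) = Φ⁻¹(0.12) = -1.1750
d' = z(H) − z(FA) = 0.1510 − (-1.1750) = 1.3260

d' = 1.326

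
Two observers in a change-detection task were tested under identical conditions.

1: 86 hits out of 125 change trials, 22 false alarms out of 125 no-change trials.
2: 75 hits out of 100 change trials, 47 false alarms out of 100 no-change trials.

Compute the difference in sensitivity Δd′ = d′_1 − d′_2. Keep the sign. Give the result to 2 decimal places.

1: z(0.6880) = 0.490, z(0.1760) = -0.931, d' = 1.421
2: z(0.7500) = 0.674, z(0.4700) = -0.075, d' = 0.749
Δd' = d'_1 − d'_2 = 1.421 − 0.749 = 0.672
1 has the higher sensitivity.

Δd′ = 0.67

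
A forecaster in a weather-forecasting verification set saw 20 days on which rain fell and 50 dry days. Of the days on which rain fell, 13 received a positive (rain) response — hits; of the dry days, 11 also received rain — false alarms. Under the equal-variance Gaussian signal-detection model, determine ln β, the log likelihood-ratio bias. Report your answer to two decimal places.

H = 13/20 = 0.6500
FA = 11/50 = 0.2200
Φ⁻¹(0.6500) = 0.385, Φ⁻¹(0.2200) = -0.772
ln β = −½·[z(H)² − z(FA)²] = −0.5 × (0.148 − 0.596) = 0.224

ln β = 0.22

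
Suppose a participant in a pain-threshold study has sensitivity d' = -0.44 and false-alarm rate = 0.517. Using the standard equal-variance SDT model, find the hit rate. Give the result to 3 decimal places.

hit rate = 0.346

z(false-alarm rate) = z(0.517) = 0.0426
z(H) = z(FA) + d' = 0.0426 + (-0.44) = -0.3974
hit rate = Φ(-0.3974) = 0.3455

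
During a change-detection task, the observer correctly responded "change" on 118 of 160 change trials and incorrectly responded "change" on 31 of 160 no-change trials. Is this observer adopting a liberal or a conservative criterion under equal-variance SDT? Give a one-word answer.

z(H) = 0.636, z(FA) = -0.864
c = −½·(z(H) + z(FA)) = 0.114
c > 0 → conservative criterion (biased toward responding “no”).

conservative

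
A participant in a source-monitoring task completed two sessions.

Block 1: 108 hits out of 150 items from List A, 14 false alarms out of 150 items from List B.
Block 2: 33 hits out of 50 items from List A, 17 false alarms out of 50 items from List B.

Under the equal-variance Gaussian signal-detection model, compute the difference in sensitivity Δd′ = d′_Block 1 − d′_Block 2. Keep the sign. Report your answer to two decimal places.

Δd′ = 1.08

Block 1: z(0.7200) = 0.583, z(0.0933) = -1.321, d' = 1.904
Block 2: z(0.6600) = 0.412, z(0.3400) = -0.412, d' = 0.824
Δd' = d'_Block 1 − d'_Block 2 = 1.904 − 0.824 = 1.080
Block 1 has the higher sensitivity.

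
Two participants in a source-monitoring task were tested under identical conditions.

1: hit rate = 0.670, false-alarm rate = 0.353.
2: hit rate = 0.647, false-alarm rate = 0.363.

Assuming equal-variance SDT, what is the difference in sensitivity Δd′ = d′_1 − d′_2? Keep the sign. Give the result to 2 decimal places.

Δd′ = 0.09

1: z(0.670) = 0.440, z(0.353) = -0.377, d' = 0.817
2: z(0.647) = 0.377, z(0.363) = -0.350, d' = 0.727
Δd' = d'_1 − d'_2 = 0.817 − 0.727 = 0.090
1 has the higher sensitivity.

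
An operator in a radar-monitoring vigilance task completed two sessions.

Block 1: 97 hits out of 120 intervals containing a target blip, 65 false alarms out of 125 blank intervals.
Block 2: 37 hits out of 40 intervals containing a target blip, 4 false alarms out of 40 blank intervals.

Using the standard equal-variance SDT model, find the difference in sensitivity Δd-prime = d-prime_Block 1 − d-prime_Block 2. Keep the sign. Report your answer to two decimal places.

Δd-prime = -1.90

Block 1: z(0.8083) = 0.872, z(0.5200) = 0.050, d' = 0.822
Block 2: z(0.9250) = 1.440, z(0.1000) = -1.282, d' = 2.722
Δd' = d'_Block 1 − d'_Block 2 = 0.822 − 2.722 = -1.900
Block 2 has the higher sensitivity.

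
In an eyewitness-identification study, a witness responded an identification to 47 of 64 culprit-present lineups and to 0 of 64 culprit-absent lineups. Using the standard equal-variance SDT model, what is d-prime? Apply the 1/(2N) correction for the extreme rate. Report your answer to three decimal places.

d-prime = 3.044

The false-alarm rate is 0/64 = 0, so apply the 1/(2N) correction: FA → 1/(2·64) = 0.00781.
z(H) = z(0.73438) = 0.6261
z(FA) = z(0.00781) = -2.4177
d' = 0.6261 − (-2.4177) = 3.0438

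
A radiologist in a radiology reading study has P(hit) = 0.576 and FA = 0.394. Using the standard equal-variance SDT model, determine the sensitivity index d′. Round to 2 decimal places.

z(H) = 0.192
z(FA) = -0.269
d' = z(H) − z(FA) = 0.192 − (-0.269) = 0.461

d′ = 0.46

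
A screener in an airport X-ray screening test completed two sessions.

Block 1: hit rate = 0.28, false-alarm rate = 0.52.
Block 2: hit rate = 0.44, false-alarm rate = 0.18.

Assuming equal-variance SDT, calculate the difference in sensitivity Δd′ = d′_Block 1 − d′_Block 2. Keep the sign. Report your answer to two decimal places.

Δd′ = -1.40

Block 1: z(0.28) = -0.583, z(0.52) = 0.050, d' = -0.633
Block 2: z(0.44) = -0.151, z(0.18) = -0.915, d' = 0.764
Δd' = d'_Block 1 − d'_Block 2 = -0.633 − 0.764 = -1.397
Block 2 has the higher sensitivity.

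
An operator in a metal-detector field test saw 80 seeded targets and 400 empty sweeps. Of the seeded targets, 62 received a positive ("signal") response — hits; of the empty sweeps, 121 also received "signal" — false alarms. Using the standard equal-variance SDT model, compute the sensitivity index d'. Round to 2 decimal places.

d' = 1.27

H = 62/80 = 0.7750
FA = 121/400 = 0.3025
z(H) = z(0.7750) = 0.7554
z(FA) = z(0.3025) = -0.5172
d' = z(H) − z(FA) = 0.7554 − (-0.5172) = 1.2726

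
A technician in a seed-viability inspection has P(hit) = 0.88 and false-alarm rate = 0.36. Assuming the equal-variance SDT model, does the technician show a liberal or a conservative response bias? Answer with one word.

liberal

z(H) = 1.175, z(FA) = -0.358
c = −½·(z(H) + z(FA)) = -0.4085
c < 0 → liberal criterion (biased toward responding “yes”).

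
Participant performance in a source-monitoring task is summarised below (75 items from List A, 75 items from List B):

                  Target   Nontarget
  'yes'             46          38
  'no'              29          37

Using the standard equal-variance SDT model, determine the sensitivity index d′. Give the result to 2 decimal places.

H = 46/75 = 0.6133
FA = 38/75 = 0.5067
z(H) = z(0.6133) = 0.2879
z(FA) = z(0.5067) = 0.0168
d' = z(H) − z(FA) = 0.2879 − 0.0168 = 0.2711

d′ = 0.27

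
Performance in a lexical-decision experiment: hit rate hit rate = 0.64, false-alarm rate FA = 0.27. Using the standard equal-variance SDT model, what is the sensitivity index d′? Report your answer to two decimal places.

z(H) = z(0.64) = 0.3585
z(FA) = z(0.27) = -0.6128
d' = z(H) − z(FA) = 0.3585 − (-0.6128) = 0.9713

d′ = 0.97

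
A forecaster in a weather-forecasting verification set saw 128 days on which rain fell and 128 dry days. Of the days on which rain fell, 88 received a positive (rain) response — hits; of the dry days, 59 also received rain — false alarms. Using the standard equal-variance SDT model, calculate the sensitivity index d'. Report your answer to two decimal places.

d' = 0.59

H = 88/128 = 0.6875
FA = 59/128 = 0.4609
z(0.6875) = 0.489, z(0.4609) = -0.098
d' = z(H) − z(FA) = 0.489 − (-0.098) = 0.587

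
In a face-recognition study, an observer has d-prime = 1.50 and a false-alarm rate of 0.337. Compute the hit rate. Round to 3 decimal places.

hit rate = 0.860

z(false-alarm rate) = z(0.337) = -0.4207
z(H) = z(FA) + d' = -0.4207 + 1.50 = 1.0793
hit rate = Φ(1.0793) = 0.8598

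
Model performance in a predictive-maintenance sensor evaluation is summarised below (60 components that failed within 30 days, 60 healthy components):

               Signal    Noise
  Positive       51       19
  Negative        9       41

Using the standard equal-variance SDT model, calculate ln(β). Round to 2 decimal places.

H = 51/60 = 0.8500
FA = 19/60 = 0.3167
z(H) = z(0.8500) = 1.036
z(FA) = z(0.3167) = -0.477
ln β = −½·[z(H)² − z(FA)²] = −0.5 × (1.073 − 0.228) = -0.4225

ln β = -0.42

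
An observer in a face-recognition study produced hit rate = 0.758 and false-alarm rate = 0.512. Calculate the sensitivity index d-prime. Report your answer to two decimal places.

d-prime = 0.67

z(H) = z(0.758) = 0.700
z(FA) = z(0.512) = 0.030
d' = z(H) − z(FA) = 0.700 − 0.030 = 0.670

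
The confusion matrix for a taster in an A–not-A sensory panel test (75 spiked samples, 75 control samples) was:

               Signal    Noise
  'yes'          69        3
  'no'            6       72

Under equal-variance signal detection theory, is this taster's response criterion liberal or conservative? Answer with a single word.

z(H) = 1.405, z(FA) = -1.751
c = −½·(z(H) + z(FA)) = 0.173
c > 0 → conservative criterion (biased toward responding “no”).

conservative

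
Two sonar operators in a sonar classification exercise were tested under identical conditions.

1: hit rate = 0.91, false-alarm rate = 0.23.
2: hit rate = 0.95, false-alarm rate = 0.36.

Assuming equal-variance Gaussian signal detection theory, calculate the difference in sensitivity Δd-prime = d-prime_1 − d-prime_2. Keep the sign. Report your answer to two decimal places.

Δd-prime = 0.08

1: z(0.91) = 1.341, z(0.23) = -0.739, d' = 2.080
2: z(0.95) = 1.645, z(0.36) = -0.358, d' = 2.003
Δd' = d'_1 − d'_2 = 2.080 − 2.003 = 0.077
1 has the higher sensitivity.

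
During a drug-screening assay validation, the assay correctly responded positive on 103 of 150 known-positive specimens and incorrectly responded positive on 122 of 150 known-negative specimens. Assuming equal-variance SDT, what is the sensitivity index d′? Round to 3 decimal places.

d′ = -0.404

H = 103/150 = 0.6867
FA = 122/150 = 0.8133
z(H) = z(0.6867) = 0.4865
z(FA) = z(0.8133) = 0.8901
d' = z(H) − z(FA) = 0.4865 − 0.8901 = -0.4036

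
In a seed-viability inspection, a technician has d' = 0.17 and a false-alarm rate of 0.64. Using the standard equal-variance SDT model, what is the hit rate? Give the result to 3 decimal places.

z(false-alarm rate) = z(0.64) = 0.3585
z(H) = z(FA) + d' = 0.3585 + 0.17 = 0.5285
hit rate = Φ(0.5285) = 0.7014

hit rate = 0.701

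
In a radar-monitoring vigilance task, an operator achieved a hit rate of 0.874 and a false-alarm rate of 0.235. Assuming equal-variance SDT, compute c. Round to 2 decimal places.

z(H) = z(0.874) = 1.146
z(FA) = z(0.235) = -0.722
c = −½·[z(H) + z(FA)] = −0.5 × (1.146 + (-0.722)) = -0.212

c = -0.21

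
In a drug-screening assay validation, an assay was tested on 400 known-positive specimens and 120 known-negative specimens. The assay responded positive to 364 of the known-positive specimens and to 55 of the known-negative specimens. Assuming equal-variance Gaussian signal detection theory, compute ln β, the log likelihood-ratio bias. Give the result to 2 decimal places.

ln β = -0.89

H = 364/400 = 0.9100
FA = 55/120 = 0.4583
z(H) = 1.341
z(FA) = -0.105
ln β = −½·[z(H)² − z(FA)²] = −0.5 × (1.798 − 0.011) = -0.8935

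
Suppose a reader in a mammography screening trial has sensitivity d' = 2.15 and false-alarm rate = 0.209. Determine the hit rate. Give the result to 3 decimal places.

hit rate = 0.910

z(false-alarm rate) = z(0.209) = -0.8099
z(H) = z(FA) + d' = -0.8099 + 2.15 = 1.3401
hit rate = Φ(1.3401) = 0.9099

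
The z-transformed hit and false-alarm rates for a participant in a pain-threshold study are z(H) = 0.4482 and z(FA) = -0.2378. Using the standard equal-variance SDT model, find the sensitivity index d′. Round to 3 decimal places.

d' = z(H) − z(FA) = 0.4482 − (-0.2378) = 0.6860

d′ = 0.686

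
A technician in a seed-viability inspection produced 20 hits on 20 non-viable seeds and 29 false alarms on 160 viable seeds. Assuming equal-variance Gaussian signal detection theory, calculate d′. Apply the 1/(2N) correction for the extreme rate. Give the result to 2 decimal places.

The hit rate is 20/20 = 1, so apply the 1/(2N) correction: H → 1 − 1/(2·20) = 0.97500.
z(H) = z(0.97500) = 1.960
z(FA) = z(0.18125) = -0.911
d' = 1.960 − (-0.911) = 2.871

d′ = 2.87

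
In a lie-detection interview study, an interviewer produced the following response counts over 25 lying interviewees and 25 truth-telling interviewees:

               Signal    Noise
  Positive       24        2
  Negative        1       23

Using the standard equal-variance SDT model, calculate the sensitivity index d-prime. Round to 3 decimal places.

H = 24/25 = 0.9600
FA = 2/25 = 0.0800
z(0.9600) = 1.7507, z(0.0800) = -1.4051
d' = z(H) − z(FA) = 1.7507 − (-1.4051) = 3.1558

d-prime = 3.156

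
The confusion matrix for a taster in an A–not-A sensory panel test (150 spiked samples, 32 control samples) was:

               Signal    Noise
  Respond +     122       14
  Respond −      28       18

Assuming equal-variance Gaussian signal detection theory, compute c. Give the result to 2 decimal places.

c = -0.37

H = 122/150 = 0.8133
FA = 14/32 = 0.4375
z(H) = 0.890
z(FA) = -0.157
c = −½·[z(H) + z(FA)] = −0.5 × (0.890 + (-0.157)) = -0.3665
c < 0: the taster has a liberal response bias.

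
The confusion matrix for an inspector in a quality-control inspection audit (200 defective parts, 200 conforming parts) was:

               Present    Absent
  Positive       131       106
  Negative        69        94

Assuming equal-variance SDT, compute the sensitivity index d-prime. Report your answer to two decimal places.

H = 131/200 = 0.6550
FA = 106/200 = 0.5300
z(H) = z(0.6550) = 0.399
z(FA) = z(0.5300) = 0.075
d' = z(H) − z(FA) = 0.399 − 0.075 = 0.324

d-prime = 0.32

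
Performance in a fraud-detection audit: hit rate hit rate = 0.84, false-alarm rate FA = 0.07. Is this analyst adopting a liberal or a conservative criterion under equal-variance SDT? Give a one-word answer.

conservative

z(H) = 0.994, z(FA) = -1.476
c = −½·(z(H) + z(FA)) = 0.241
c > 0 → conservative criterion (biased toward responding “no”).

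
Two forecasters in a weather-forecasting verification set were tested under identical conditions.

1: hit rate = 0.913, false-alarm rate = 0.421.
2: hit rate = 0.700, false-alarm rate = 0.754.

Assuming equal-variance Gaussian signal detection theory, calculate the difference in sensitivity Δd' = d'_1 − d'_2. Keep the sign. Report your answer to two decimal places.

Δd' = 1.72

1: z(0.913) = 1.359, z(0.421) = -0.199, d' = 1.558
2: z(0.700) = 0.524, z(0.754) = 0.687, d' = -0.163
Δd' = d'_1 − d'_2 = 1.558 − (-0.163) = 1.721
1 has the higher sensitivity.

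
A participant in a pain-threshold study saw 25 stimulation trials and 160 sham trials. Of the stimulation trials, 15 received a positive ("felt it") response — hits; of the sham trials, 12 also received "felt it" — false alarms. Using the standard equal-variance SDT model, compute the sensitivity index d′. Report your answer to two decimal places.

d′ = 1.69

H = 15/25 = 0.6000
FA = 12/160 = 0.0750
z(H) = 0.2533
z(FA) = -1.4395
d' = z(H) − z(FA) = 0.2533 − (-1.4395) = 1.6928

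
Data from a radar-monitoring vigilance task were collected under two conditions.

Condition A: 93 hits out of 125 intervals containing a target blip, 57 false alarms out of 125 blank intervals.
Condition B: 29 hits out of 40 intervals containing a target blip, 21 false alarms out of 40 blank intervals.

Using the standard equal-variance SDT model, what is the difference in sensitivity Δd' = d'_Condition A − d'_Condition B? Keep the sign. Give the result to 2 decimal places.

Δd' = 0.23

Condition A: z(0.7440) = 0.656, z(0.4560) = -0.111, d' = 0.767
Condition B: z(0.7250) = 0.598, z(0.5250) = 0.063, d' = 0.535
Δd' = d'_Condition A − d'_Condition B = 0.767 − 0.535 = 0.232
Condition A has the higher sensitivity.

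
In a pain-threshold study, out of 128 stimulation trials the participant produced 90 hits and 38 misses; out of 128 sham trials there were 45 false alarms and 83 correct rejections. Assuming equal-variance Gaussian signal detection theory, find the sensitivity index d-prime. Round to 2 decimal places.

H = 90/128 = 0.7031
FA = 45/128 = 0.3516
Φ⁻¹(0.7031) = 0.533, Φ⁻¹(0.3516) = -0.381
d' = z(H) − z(FA) = 0.533 − (-0.381) = 0.914

d-prime = 0.91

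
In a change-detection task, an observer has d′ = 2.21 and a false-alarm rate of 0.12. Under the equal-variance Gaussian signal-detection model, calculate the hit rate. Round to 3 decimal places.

hit rate = 0.850

z(false-alarm rate) = z(0.12) = -1.1750
z(H) = z(FA) + d' = -1.1750 + 2.21 = 1.0350
hit rate = Φ(1.0350) = 0.8497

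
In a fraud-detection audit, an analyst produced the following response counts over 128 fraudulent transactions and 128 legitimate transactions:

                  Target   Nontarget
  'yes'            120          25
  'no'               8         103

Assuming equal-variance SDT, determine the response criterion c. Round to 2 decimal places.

c = -0.34

H = 120/128 = 0.9375
FA = 25/128 = 0.1953
z(0.9375) = 1.5341, z(0.1953) = -0.8585
c = −½·[z(H) + z(FA)] = −0.5 × (1.5341 + (-0.8585)) = -0.3378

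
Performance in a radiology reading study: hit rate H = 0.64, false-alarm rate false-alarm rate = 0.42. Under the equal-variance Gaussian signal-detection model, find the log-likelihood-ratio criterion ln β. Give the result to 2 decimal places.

z(H) = 0.358
z(FA) = -0.202
ln β = −½·[z(H)² − z(FA)²] = −0.5 × (0.128 − 0.041) = -0.0435

ln β = -0.04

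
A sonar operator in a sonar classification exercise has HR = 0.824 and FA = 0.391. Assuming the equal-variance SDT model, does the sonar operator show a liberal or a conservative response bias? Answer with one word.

z(H) = 0.931, z(FA) = -0.277
c = −½·(z(H) + z(FA)) = -0.327
c < 0 → liberal criterion (biased toward responding “yes”).

liberal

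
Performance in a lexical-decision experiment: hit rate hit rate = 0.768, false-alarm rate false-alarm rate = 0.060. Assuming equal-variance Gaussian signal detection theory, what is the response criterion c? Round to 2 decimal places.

c = 0.41

Φ⁻¹(H) = 0.732
Φ⁻¹(FA) = -1.555
c = −½·[z(H) + z(FA)] = −0.5 × (0.732 + (-1.555)) = 0.4115
c > 0: the participant has a conservative response bias.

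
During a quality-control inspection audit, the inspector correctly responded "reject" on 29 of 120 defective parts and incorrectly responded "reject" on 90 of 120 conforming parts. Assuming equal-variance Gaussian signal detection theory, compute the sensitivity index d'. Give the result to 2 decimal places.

H = 29/120 = 0.2417
FA = 90/120 = 0.7500
Φ⁻¹(H) = -0.701
Φ⁻¹(FA) = 0.674
d' = z(H) − z(FA) = -0.701 − 0.674 = -1.375

d' = -1.38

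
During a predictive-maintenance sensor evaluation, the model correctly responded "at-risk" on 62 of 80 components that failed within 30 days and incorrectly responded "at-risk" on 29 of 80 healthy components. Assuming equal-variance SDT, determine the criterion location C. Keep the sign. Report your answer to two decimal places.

C = -0.20

H = 62/80 = 0.7750
FA = 29/80 = 0.3625
Φ⁻¹(0.7750) = 0.7554, Φ⁻¹(0.3625) = -0.3518
c = −½·[z(H) + z(FA)] = −0.5 × (0.7554 + (-0.3518)) = -0.2018
c < 0: the model has a liberal response bias.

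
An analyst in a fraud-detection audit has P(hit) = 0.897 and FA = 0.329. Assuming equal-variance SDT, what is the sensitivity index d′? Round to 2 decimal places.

z(0.897) = 1.2646, z(0.329) = -0.4427
d' = z(H) − z(FA) = 1.2646 − (-0.4427) = 1.7073

d′ = 1.71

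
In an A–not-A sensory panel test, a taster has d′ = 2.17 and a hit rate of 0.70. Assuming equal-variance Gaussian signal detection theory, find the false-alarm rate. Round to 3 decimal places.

z(hit rate) = z(0.70) = 0.5244
z(FA) = z(H) − d' = 0.5244 − 2.17 = -1.6456
false-alarm rate = Φ(-1.6456) = 0.0499

false-alarm rate = 0.050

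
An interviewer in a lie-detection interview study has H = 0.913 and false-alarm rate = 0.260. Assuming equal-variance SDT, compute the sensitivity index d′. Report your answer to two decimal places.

z(H) = z(0.913) = 1.3595
z(FA) = z(0.260) = -0.6433
d' = z(H) − z(FA) = 1.3595 − (-0.6433) = 2.0028

d′ = 2.00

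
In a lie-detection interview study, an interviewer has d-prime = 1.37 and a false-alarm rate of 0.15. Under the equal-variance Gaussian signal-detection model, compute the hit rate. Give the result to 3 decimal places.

hit rate = 0.631

z(false-alarm rate) = z(0.15) = -1.0364
z(H) = z(FA) + d' = -1.0364 + 1.37 = 0.3336
hit rate = Φ(0.3336) = 0.6307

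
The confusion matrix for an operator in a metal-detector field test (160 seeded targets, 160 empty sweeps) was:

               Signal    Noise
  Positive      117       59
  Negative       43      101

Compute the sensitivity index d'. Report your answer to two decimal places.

d' = 0.95

H = 117/160 = 0.7312
FA = 59/160 = 0.3688
z(0.7312) = 0.6164, z(0.3688) = -0.3350
d' = z(H) − z(FA) = 0.6164 − (-0.3350) = 0.9514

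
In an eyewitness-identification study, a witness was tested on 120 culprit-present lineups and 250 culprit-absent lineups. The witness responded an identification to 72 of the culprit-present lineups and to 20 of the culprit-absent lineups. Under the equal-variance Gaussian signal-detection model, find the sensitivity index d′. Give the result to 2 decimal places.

d′ = 1.66

H = 72/120 = 0.6000
FA = 20/250 = 0.0800
z(H) = 0.253
z(FA) = -1.405
d' = z(H) − z(FA) = 0.253 − (-1.405) = 1.658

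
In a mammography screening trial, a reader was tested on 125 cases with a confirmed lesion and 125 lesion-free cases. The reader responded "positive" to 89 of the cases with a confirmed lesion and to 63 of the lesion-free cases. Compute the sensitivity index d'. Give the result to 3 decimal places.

H = 89/125 = 0.7120
FA = 63/125 = 0.5040
z(0.7120) = 0.5592, z(0.5040) = 0.0100
d' = z(H) − z(FA) = 0.5592 − 0.0100 = 0.5492

d' = 0.549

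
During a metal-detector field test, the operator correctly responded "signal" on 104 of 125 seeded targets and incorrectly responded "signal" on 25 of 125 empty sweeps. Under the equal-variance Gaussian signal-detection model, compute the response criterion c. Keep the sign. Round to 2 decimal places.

c = -0.06

H = 104/125 = 0.8320
FA = 25/125 = 0.2000
z(0.8320) = 0.962, z(0.2000) = -0.842
c = −½·[z(H) + z(FA)] = −0.5 × (0.962 + (-0.842)) = -0.060
c < 0: the operator has a liberal response bias.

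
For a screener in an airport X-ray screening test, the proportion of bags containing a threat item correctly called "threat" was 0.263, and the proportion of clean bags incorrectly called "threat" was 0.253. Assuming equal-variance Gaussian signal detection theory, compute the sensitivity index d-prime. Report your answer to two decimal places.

Φ⁻¹(H) = -0.6341
Φ⁻¹(FA) = -0.6651
d' = z(H) − z(FA) = -0.6341 − (-0.6651) = 0.0310

d-prime = 0.03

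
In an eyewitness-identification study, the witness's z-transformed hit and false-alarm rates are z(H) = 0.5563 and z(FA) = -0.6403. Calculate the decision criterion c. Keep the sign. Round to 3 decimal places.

c = −½·[z(H) + z(FA)] = −½·(0.5563 + (-0.6403)) = 0.0420
c > 0: the witness has a conservative response bias.

c = 0.042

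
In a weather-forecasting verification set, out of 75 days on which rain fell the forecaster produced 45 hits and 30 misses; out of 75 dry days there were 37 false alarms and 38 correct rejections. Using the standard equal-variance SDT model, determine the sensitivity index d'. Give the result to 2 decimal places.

H = 45/75 = 0.6000
FA = 37/75 = 0.4933
z(0.6000) = 0.253, z(0.4933) = -0.017
d' = z(H) − z(FA) = 0.253 − (-0.017) = 0.270

d' = 0.27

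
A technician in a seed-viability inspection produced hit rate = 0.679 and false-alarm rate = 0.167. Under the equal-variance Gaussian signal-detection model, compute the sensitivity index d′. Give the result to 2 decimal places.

d′ = 1.43

Φ⁻¹(H) = Φ⁻¹(0.679) = 0.465
Φ⁻¹(FA) = Φ⁻¹(0.167) = -0.966
d' = z(H) − z(FA) = 0.465 − (-0.966) = 1.431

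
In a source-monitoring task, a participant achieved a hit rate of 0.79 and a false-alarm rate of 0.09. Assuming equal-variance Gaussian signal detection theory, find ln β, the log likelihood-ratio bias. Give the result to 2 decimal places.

ln β = 0.57

z(0.79) = 0.806, z(0.09) = -1.341
ln β = −½·[z(H)² − z(FA)²] = −0.5 × (0.650 − 1.798) = 0.574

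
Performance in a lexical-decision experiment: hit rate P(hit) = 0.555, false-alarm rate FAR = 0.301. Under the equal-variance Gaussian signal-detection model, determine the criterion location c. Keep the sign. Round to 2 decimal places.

z(0.555) = 0.1383, z(0.301) = -0.5215
c = −½·[z(H) + z(FA)] = −0.5 × (0.1383 + (-0.5215)) = 0.1916

c = 0.19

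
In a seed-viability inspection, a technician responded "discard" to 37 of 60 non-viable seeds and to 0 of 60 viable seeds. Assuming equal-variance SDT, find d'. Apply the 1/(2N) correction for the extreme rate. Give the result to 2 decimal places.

d' = 2.69

The false-alarm rate is 0/60 = 0, so apply the 1/(2N) correction: FA → 1/(2·60) = 0.00833.
z(H) = z(0.61667) = 0.297
z(FA) = z(0.00833) = -2.394
d' = 0.297 − (-2.394) = 2.691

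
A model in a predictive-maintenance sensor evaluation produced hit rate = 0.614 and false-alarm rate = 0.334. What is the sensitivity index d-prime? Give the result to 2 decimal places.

z(H) = z(0.614) = 0.290
z(FA) = z(0.334) = -0.429
d' = z(H) − z(FA) = 0.290 − (-0.429) = 0.719

d-prime = 0.72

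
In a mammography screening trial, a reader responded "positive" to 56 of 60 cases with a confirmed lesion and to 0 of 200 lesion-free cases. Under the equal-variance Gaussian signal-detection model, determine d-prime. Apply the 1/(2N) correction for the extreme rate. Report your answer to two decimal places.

d-prime = 4.31

The false-alarm rate is 0/200 = 0, so apply the 1/(2N) correction: FA → 1/(2·200) = 0.00250.
z(H) = z(0.93333) = 1.501
z(FA) = z(0.00250) = -2.807
d' = 1.501 − (-2.807) = 4.308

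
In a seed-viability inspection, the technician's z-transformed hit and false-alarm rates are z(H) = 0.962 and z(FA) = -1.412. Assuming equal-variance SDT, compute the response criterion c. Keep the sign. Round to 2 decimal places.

c = −½·[z(H) + z(FA)] = −½·(0.962 + (-1.412)) = 0.225

c = 0.23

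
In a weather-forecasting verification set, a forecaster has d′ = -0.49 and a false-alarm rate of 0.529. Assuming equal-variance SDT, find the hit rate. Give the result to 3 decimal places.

hit rate = 0.338

z(false-alarm rate) = z(0.529) = 0.0728
z(H) = z(FA) + d' = 0.0728 + (-0.49) = -0.4172
hit rate = Φ(-0.4172) = 0.3383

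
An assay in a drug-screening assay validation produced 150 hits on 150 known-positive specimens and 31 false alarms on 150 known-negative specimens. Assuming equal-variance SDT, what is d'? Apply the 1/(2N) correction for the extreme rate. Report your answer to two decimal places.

d' = 3.53

The hit rate is 150/150 = 1, so apply the 1/(2N) correction: H → 1 − 1/(2·150) = 0.99667.
z(H) = z(0.99667) = 2.713
z(FA) = z(0.20667) = -0.818
d' = 2.713 − (-0.818) = 3.531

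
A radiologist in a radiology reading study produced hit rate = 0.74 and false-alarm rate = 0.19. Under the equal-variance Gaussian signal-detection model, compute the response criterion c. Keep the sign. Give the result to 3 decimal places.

Φ⁻¹(H) = Φ⁻¹(0.74) = 0.6433
Φ⁻¹(FA) = Φ⁻¹(0.19) = -0.8779
c = −½·[z(H) + z(FA)] = −0.5 × (0.6433 + (-0.8779)) = 0.1173

c = 0.117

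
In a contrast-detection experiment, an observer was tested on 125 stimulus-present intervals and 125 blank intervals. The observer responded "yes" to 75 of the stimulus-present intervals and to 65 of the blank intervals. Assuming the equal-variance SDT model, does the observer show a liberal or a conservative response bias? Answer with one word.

liberal

z(H) = 0.253, z(FA) = 0.050
c = −½·(z(H) + z(FA)) = -0.1515
c < 0 → liberal criterion (biased toward responding “yes”).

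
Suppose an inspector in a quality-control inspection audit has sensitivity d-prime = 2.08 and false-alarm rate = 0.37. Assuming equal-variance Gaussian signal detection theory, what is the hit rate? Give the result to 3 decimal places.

hit rate = 0.960

z(false-alarm rate) = z(0.37) = -0.3319
z(H) = z(FA) + d' = -0.3319 + 2.08 = 1.7481
hit rate = Φ(1.7481) = 0.9598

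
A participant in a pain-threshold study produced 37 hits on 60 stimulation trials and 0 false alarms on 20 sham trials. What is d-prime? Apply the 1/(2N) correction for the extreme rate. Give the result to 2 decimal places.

d-prime = 2.26

The false-alarm rate is 0/20 = 0, so apply the 1/(2N) correction: FA → 1/(2·20) = 0.02500.
z(H) = z(0.61667) = 0.297
z(FA) = z(0.02500) = -1.960
d' = 0.297 − (-1.960) = 2.257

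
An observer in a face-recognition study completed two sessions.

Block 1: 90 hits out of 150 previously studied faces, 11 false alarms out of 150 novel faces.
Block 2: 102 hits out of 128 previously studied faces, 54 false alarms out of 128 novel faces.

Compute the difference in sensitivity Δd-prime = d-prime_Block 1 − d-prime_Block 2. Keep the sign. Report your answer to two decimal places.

Δd-prime = 0.68

Block 1: z(0.6000) = 0.253, z(0.0733) = -1.452, d' = 1.705
Block 2: z(0.7969) = 0.831, z(0.4219) = -0.197, d' = 1.028
Δd' = d'_Block 1 − d'_Block 2 = 1.705 − 1.028 = 0.677
Block 1 has the higher sensitivity.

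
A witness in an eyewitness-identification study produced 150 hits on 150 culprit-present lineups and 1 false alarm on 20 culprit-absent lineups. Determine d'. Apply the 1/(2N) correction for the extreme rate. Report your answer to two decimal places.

d' = 4.36

The hit rate is 150/150 = 1, so apply the 1/(2N) correction: H → 1 − 1/(2·150) = 0.99667.
z(H) = z(0.99667) = 2.713
z(FA) = z(0.05000) = -1.645
d' = 2.713 − (-1.645) = 4.358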